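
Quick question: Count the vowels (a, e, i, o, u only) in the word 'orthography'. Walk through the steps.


Vowels in 'orthography': o, o, a = 3 vowels.

3


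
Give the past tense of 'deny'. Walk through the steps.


Apply rule: Change -y to -ied. 'deny' becomes 'denied'.

denied


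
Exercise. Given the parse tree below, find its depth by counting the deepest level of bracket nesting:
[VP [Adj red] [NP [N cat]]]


Count bracket nesting levels:
'[' at pos 0: depth = 1
'[' at pos 4: depth = 2
'[' at pos 14: depth = 2
'[' at pos 18: depth = 3
Maximum depth reached: 3

3


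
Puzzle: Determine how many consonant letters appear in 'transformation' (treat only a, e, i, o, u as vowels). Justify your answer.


Consonants in 'transformation': t, r, n, s, f, r, m, t, n = 9 consonants.

9


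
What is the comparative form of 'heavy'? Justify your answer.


Apply comparative formation (consonant + y: change y to i, add -er): 'heavy' -> 'heavier'.

heavier


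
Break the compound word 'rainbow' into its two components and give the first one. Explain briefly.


Split 'rainbow' into 'rain' + 'bow'. The first part is 'rain'.

rain


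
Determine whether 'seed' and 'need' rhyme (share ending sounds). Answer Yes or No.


Rime (stressed vowel + following sounds) of 'seed': -eed = /iːd/
Rime of 'need': -eed = /iːd/
/iːd/ and /iːd/ are the same ending sound, so the words rhyme.

Yes


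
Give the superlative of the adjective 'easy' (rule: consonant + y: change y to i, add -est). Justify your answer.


Apply superlative formation (consonant + y: change y to i, add -est): 'easy' -> 'easiest'.

easiest


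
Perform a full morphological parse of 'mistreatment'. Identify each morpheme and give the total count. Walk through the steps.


Step 1: Identify prefix: 'mis' (meaning: wrongly)
Step 2: Identify root: 'treat'
Step 3: Identify suffix(es): 'ment'
Decomposition: mis- (prefix: wrongly) + treat (root) + -ment (suffix: action/result)
Total morphemes: 3

3 morphemes (mis- (prefix: wrongly) + treat (root) + -ment (suffix: action/result))


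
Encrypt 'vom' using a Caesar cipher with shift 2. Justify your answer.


Shift each letter by 2: v -> x, o -> q, m -> o. Result: 'xqo'.

xqo


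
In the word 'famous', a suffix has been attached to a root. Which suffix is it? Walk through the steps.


The word 'famous' = 'fame' (root) + '-ous' (suffix). The suffix is '-ous'.

ous


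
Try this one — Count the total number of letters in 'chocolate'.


Spell out 'chocolate' and number each letter: c(1), h(2), o(3), c(4), o(5), l(6), a(7), t(8), e(9). Total: 9 letters.

9


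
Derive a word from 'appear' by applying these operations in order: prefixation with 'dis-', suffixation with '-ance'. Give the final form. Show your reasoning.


Step 1: Add prefix 'dis-' to 'appear' = 'disappear'
Step 2: Add suffix '-ance' to 'disappear' = 'disappearance'

disappearance


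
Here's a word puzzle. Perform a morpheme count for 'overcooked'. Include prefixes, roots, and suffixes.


Decomposition: over- (prefix) + cook (root) + -ed (suffix) = 3 morpheme(s)

3 morphemes


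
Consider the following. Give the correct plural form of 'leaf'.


Apply rule: Change -f to -ves. 'leaf' becomes 'leaves'.

leaves


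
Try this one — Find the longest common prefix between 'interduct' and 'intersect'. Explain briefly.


Compare from the start: 5 characters match: 'inter'. Mismatch at position 6: 'd' vs 's'.

inter


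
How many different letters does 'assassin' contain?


Unique letters in 'assassin': {a, i, n, s} = 4 distinct letters.

4


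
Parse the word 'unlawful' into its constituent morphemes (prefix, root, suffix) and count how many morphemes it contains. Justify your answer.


Step 1: Identify prefix: 'un' (meaning: not/reverse)
Step 2: Identify root: 'law'
Step 3: Identify suffix(es): 'ful'
Decomposition: un- (prefix: not/reverse) + law (root) + -ful (suffix: full of)
Total morphemes: 3

3 morphemes (un- (prefix: not/reverse) + law (root) + -ful (suffix: full of))


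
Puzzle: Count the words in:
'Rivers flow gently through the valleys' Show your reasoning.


Split into words: Rivers | flow | gently | through | the | valleys = 6 words.

6


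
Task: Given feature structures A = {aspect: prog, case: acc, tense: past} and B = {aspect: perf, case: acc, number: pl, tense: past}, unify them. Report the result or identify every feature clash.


Compare features:
aspect: A=prog vs B=perf -> CLASH
case: A=acc vs B=acc -> unified: acc
number: A=_ vs B=pl -> unified: pl
tense: A=past vs B=past -> unified: past
Clash detected on feature 'aspect' (prog vs perf); unification fails.

CLASH on 'aspect' (prog vs perf)


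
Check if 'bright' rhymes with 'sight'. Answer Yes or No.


Rime (stressed vowel + following sounds) of 'bright': -ight = /aɪt/
Rime of 'sight': -ight = /aɪt/
/aɪt/ and /aɪt/ are the same ending sound, so the words rhyme.

Yes


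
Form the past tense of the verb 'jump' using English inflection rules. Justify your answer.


Apply rule: Add -ed. 'jump' becomes 'jumped'.

jumped


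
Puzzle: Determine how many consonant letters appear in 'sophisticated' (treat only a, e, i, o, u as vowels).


Consonants in 'sophisticated': s, p, h, s, t, c, t, d = 8 consonants.

8


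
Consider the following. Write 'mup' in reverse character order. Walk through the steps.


Reverse 'mup' character by character: 'pum'.

pum


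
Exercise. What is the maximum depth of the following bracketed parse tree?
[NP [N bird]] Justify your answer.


Count bracket nesting levels:
'[' at pos 0: depth = 1
'[' at pos 4: depth = 2
Maximum depth reached: 2

2


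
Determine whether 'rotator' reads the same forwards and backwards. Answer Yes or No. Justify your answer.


Forward: 'rotator'
Reversed: 'rotator'
They are identical.

Yes


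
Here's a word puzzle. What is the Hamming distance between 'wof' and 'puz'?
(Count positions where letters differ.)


Alignment:
Position 1: 'w' vs 'p' = DIFFER
Position 2: 'o' vs 'u' = DIFFER
Position 3: 'f' vs 'z' = DIFFER
Total differences: 3

3


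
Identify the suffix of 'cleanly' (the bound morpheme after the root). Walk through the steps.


The word 'cleanly' = 'clean' (root) + '-ly' (suffix). The suffix is '-ly'.

ly


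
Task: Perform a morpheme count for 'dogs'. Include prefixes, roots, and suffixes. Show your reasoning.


Decomposition: dog (root) + -s (plural) = 2 morpheme(s)

2 morphemes


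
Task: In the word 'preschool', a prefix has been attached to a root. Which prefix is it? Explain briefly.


The word 'preschool' = 'pre' (prefix) + 'school' (root). The prefix is 'pre'.

pre


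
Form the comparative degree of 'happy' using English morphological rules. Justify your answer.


Apply comparative formation (consonant + y: change y to i, add -er): 'happy' -> 'happier'.

happier


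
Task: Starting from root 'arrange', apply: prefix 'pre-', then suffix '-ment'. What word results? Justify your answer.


Step 1: Add prefix 'pre-' to 'arrange' = 'prearrange'
Step 2: Add suffix '-ment' to 'prearrange' = 'prearrangement'

prearrangement


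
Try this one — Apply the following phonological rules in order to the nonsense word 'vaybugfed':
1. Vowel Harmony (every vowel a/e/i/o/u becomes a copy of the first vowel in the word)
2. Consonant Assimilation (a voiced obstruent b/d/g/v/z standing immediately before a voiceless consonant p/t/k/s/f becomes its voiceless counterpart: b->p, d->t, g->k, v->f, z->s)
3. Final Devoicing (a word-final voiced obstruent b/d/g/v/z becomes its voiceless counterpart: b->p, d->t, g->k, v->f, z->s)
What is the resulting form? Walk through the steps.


Starting form: 'vaybugfed'
Rule 1: Vowel Harmony: all vowels become 'a' (matching first vowel). 'vaybugfed' -> 'vaybagfad'
Rule 2: Consonant Assimilation: voiced obstruent before voiceless consonant becomes voiceless ('gf' -> 'kf'). 'vaybagfad' -> 'vaybakfad'
Rule 3: Final Devoicing: word-final voiced obstruent 'd' becomes voiceless 't'. 'vaybakfad' -> 'vaybakfat'
Final form: 'vaybakfat'

vaybakfat


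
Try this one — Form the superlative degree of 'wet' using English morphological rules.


Apply superlative formation (double final consonant, add -est): 'wet' -> 'wettest'.

wettest


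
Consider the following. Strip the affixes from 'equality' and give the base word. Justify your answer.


Remove suffix '-ity' from 'equality' to get root 'equal'.

equal


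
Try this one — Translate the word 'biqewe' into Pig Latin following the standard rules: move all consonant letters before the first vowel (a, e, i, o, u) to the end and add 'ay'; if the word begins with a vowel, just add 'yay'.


'biqewe': move consonant cluster 'b' to end and add 'ay': 'iqewebay'.

iqewebay


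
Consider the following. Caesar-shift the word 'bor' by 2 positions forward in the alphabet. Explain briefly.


Shift each letter by 2: b -> d, o -> q, r -> t. Result: 'dqt'.

dqt


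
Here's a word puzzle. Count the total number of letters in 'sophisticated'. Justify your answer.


Spell out 'sophisticated' and number each letter: s(1), o(2), p(3), h(4), i(5), s(6), t(7), i(8), c(9), a(10), t(11), e(12), d(13). Total: 13 letters.

13


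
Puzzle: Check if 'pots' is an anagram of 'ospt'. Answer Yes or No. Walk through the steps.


Sorted letters of 'pots': 'opst'
Sorted letters of 'ospt': 'opst'
They match.

Yes


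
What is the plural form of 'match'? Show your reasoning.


Apply rule: Add -es (sibilant/fricative ending). 'match' becomes 'matches'.

matches


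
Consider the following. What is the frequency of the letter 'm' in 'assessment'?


Letter 'm' in 'assessment': found at position(s) 7 = 1 occurrence(s).

1


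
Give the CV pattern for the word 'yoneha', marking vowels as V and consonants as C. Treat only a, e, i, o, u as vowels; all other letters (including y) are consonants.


Letter mapping: y = C, o = V, n = C, e = V, h = C, a = V.

CVCVCV


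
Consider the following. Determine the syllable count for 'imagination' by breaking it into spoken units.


Break 'imagination' into syllables: i-mag-i-na-tion -> i | mag | i | na | tion = 5 syllables

5 syllables


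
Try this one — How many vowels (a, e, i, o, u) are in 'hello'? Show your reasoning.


Vowels in 'hello': e, o = 2 vowels.

2


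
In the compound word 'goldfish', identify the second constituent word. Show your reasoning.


Split 'goldfish' into 'gold' + 'fish'. The second part is 'fish'.

fish


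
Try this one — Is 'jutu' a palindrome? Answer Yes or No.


Forward: 'jutu'
Reversed: 'utuj'
They differ.

No


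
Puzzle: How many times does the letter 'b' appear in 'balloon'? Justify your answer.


Letter 'b' in 'balloon': found at position(s) 1 = 1 occurrence(s).

1


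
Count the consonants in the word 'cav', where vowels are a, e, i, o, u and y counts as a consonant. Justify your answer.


Consonants in 'cav': c, v = 2 consonants.

2


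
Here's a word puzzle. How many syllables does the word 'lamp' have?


Break 'lamp' into syllables: lamp -> lamp = 1 syllable

1 syllable


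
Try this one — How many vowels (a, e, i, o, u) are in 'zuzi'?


Vowels in 'zuzi': u, i = 2 vowels.

2


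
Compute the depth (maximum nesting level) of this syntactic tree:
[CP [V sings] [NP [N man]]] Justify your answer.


Count bracket nesting levels:
'[' at pos 0: depth = 1
'[' at pos 4: depth = 2
'[' at pos 14: depth = 2
'[' at pos 18: depth = 3
Maximum depth reached: 3

3


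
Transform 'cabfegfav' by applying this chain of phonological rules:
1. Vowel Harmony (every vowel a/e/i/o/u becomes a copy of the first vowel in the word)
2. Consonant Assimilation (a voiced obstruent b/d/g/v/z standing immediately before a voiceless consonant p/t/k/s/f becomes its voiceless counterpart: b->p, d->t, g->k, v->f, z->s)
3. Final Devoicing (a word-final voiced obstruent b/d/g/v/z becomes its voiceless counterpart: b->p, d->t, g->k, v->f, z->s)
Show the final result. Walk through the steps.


Starting form: 'cabfegfav'
Rule 1: Vowel Harmony: all vowels become 'a' (matching first vowel). 'cabfegfav' -> 'cabfagfav'
Rule 2: Consonant Assimilation: voiced obstruent before voiceless consonant becomes voiceless ('bf' -> 'pf', 'gf' -> 'kf'). 'cabfagfav' -> 'capfakfav'
Rule 3: Final Devoicing: word-final voiced obstruent 'v' becomes voiceless 'f'. 'capfakfav' -> 'capfakfaf'
Final form: 'capfakfaf'

capfakfaf


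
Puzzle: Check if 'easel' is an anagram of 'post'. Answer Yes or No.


Sorted letters of 'easel': 'aeels'
Sorted letters of 'post': 'opst'
They do not match.

No


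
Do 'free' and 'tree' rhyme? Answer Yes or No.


Rime (stressed vowel + following sounds) of 'free': -ee = /iː/
Rime of 'tree': -ee = /iː/
/iː/ and /iː/ are the same ending sound, so the words rhyme.

Yes


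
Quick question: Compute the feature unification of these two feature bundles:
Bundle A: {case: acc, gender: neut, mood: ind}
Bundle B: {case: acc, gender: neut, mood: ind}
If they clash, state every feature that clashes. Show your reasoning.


Compare features:
case: A=acc vs B=acc -> unified: acc
gender: A=neut vs B=neut -> unified: neut
mood: A=ind vs B=ind -> unified: ind
No clashes found.

Unified: {case: acc, gender: neut, mood: ind}


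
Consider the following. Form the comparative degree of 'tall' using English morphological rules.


Apply comparative formation (add -er): 'tall' -> 'taller'.

taller


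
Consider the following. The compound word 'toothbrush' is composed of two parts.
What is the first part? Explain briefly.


Split 'toothbrush' into 'tooth' + 'brush'. The first part is 'tooth'.

tooth


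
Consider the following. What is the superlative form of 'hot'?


Apply superlative formation (double final consonant, add -est): 'hot' -> 'hottest'.

hottest


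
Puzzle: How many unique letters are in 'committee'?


Unique letters in 'committee': {c, e, i, m, o, t} = 6 distinct letters.

6


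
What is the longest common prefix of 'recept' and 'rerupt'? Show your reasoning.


Compare from the start: 2 characters match: 're'. Mismatch at position 3: 'c' vs 'r'.

re


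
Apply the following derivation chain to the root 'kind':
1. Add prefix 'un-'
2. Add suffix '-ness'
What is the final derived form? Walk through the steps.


Step 1: Add prefix 'un-' to 'kind' = 'unkind'
Step 2: Add suffix '-ness' to 'unkind' = 'unkindness'

unkindness


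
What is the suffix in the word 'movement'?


The word 'movement' = 'move' (root) + '-ment' (suffix). The suffix is '-ment'.

ment


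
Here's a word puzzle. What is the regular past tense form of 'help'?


Apply rule: Add -ed. 'help' becomes 'helped'.

helped


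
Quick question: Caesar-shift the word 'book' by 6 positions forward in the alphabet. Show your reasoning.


Shift each letter by 6: b -> h, o -> u, o -> u, k -> q. Result: 'huuq'.

huuq


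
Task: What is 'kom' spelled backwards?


Reverse 'kom' character by character: 'mok'.

mok


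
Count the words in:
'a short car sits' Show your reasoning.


Split into words: a | short | car | sits = 4 words.

4


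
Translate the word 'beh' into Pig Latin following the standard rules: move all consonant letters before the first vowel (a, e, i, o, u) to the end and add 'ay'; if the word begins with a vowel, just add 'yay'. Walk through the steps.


'beh': move consonant cluster 'b' to end and add 'ay': 'ehbay'.

ehbay


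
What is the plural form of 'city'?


Apply rule: Change -y to -ies (consonant + y). 'city' becomes 'cities'.

cities


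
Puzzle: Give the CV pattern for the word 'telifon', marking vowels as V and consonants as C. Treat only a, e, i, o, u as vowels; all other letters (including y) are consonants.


Letter mapping: t = C, e = V, l = C, i = V, f = C, o = V, n = C.

CVCVCVC


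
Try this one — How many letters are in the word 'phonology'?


Spell out 'phonology' and number each letter: p(1), h(2), o(3), n(4), o(5), l(6), o(7), g(8), y(9). Total: 9 letters.

9


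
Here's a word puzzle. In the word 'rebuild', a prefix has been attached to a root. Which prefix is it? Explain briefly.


The word 'rebuild' = 're' (prefix) + 'build' (root). The prefix is 're'.

re


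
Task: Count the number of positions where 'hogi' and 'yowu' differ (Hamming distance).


Alignment:
Position 1: 'h' vs 'y' = DIFFER
Position 2: 'o' vs 'o' = match
Position 3: 'g' vs 'w' = DIFFER
Position 4: 'i' vs 'u' = DIFFER
Total differences: 3

3


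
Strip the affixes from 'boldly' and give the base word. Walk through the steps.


Remove suffix '-ly' from 'boldly' to get root 'bold'.

bold


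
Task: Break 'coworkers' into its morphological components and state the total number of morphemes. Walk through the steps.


Step 1: Identify prefix: 'co' (meaning: together)
Step 2: Identify root: 'work'
Step 3: Identify suffix(es): 'er, s'
Decomposition: co- (prefix: together) + work (root) + -er (suffix: one who) + -s (plural)
Total morphemes: 4

4 morphemes (co- (prefix: together) + work (root) + -er (suffix: one who) + -s (plural))


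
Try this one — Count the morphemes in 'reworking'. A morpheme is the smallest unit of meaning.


Decomposition: re- (prefix) + work (root) + -ing (suffix) = 3 morpheme(s)

3 morphemes


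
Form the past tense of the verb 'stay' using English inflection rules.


Apply rule: Add -ed. 'stay' becomes 'stayed'.

stayed


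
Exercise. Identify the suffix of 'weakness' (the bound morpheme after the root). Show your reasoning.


The word 'weakness' = 'weak' (root) + '-ness' (suffix). The suffix is '-ness'.

ness


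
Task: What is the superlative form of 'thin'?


Apply superlative formation (double final consonant, add -est): 'thin' -> 'thinnest'.

thinnest


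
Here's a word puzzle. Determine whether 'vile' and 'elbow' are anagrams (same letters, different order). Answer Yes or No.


Sorted letters of 'vile': 'eilv'
Sorted letters of 'elbow': 'below'
They do not match.

No


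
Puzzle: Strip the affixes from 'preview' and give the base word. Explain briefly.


Remove prefix 'pre' from 'preview' to get root 'view'.

view


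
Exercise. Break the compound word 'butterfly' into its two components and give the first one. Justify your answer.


Split 'butterfly' into 'butter' + 'fly'. The first part is 'butter'.

butter


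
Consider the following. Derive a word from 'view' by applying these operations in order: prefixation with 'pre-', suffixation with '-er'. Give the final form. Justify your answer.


Step 1: Add prefix 'pre-' to 'view' = 'preview'
Step 2: Add suffix '-er' to 'preview' = 'previewer'

previewer


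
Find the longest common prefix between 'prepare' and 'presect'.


Compare from the start: 3 characters match: 'pre'. Mismatch at position 4: 'p' vs 's'.

pre


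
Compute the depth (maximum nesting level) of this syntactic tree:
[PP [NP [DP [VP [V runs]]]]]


Count bracket nesting levels:
'[' at pos 0: depth = 1
'[' at pos 4: depth = 2
'[' at pos 8: depth = 3
'[' at pos 12: depth = 4
'[' at pos 16: depth = 5
Maximum depth reached: 5

5


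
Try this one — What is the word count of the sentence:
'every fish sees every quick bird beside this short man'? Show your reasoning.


Split into words: every | fish | sees | every | quick | bird | beside | this | short | man = 10 words.

10


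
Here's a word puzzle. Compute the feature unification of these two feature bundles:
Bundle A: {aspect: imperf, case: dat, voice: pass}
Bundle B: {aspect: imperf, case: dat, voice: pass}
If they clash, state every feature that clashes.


Compare features:
aspect: A=imperf vs B=imperf -> unified: imperf
case: A=dat vs B=dat -> unified: dat
voice: A=pass vs B=pass -> unified: pass
No clashes found.

Unified: {aspect: imperf, case: dat, voice: pass}


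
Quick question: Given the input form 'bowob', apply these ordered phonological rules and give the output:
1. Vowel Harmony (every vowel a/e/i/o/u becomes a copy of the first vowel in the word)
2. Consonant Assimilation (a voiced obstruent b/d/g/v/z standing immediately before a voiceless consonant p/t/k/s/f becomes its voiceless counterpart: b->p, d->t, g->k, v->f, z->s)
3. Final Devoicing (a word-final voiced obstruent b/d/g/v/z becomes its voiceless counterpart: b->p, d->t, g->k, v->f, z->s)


Starting form: 'bowob'
Rule 1: Vowel Harmony: all vowels already match. No change.
Rule 2: Consonant Assimilation: no voiced obstruent (b/d/g/v/z) stands immediately before a voiceless consonant (p/t/k/s/f). No change.
Rule 3: Final Devoicing: word-final voiced obstruent 'b' becomes voiceless 'p'. 'bowob' -> 'bowop'
Final form: 'bowop'

bowop


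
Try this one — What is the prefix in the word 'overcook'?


The word 'overcook' = 'over' (prefix) + 'cook' (root). The prefix is 'over'.

over


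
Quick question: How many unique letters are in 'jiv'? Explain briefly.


Unique letters in 'jiv': {i, j, v} = 3 distinct letters.

3


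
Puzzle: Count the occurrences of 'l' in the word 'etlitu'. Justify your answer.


Letter 'l' in 'etlitu': found at position(s) 3 = 1 occurrence(s).

1


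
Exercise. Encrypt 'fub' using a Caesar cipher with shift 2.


Shift each letter by 2: f -> h, u -> w, b -> d. Result: 'hwd'.

hwd


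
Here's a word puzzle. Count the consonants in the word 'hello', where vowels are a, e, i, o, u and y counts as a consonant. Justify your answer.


Consonants in 'hello': h, l, l = 3 consonants.

3


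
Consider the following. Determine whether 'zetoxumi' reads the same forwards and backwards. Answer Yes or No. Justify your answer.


Forward: 'zetoxumi'
Reversed: 'imuxotez'
They differ.

No


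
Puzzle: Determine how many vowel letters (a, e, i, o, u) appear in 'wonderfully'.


Vowels in 'wonderfully': o, e, u = 3 vowels.

3


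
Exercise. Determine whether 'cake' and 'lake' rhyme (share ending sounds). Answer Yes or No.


Rime (stressed vowel + following sounds) of 'cake': -ake = /eɪk/
Rime of 'lake': -ake = /eɪk/
/eɪk/ and /eɪk/ are the same ending sound, so the words rhyme.

Yes


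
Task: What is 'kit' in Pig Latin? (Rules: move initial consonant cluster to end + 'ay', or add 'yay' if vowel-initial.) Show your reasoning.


'kit': move consonant cluster 'k' to end and add 'ay': 'itkay'.

itkay


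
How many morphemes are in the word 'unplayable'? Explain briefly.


Decomposition: un- (prefix) + play (root) + -able (suffix) = 3 morpheme(s)

3 morphemes


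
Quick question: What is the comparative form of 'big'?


Apply comparative formation (double final consonant, add -er): 'big' -> 'bigger'.

bigger


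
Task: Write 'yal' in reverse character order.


Reverse 'yal' character by character: 'lay'.

lay


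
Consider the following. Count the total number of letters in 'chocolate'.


Spell out 'chocolate' and number each letter: c(1), h(2), o(3), c(4), o(5), l(6), a(7), t(8), e(9). Total: 9 letters.

9


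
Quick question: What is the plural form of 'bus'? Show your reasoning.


Apply rule: Add -es (sibilant/fricative ending). 'bus' becomes 'buses'.

buses


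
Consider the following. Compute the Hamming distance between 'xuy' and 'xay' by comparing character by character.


Alignment:
Position 1: 'x' vs 'x' = match
Position 2: 'u' vs 'a' = DIFFER
Position 3: 'y' vs 'y' = match
Total differences: 1

1


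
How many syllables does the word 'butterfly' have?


Break 'butterfly' into syllables: but-ter-fly -> but | ter | fly = 3 syllables

3 syllables


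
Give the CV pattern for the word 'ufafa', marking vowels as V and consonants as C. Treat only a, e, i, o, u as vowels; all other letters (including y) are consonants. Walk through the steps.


Letter mapping: u = V, f = C, a = V, f = C, a = V.

VCVCV


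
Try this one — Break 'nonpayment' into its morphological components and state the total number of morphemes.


Step 1: Identify prefix: 'non' (meaning: not)
Step 2: Identify root: 'pay'
Step 3: Identify suffix(es): 'ment'
Decomposition: non- (prefix: not) + pay (root) + -ment (suffix: action/result)
Total morphemes: 3

3 morphemes (non- (prefix: not) + pay (root) + -ment (suffix: action/result))


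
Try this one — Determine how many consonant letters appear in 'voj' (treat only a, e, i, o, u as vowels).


Consonants in 'voj': v, j = 2 consonants.

2


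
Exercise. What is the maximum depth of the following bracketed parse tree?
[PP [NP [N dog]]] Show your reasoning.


Count bracket nesting levels:
'[' at pos 0: depth = 1
'[' at pos 4: depth = 2
'[' at pos 8: depth = 3
Maximum depth reached: 3

3


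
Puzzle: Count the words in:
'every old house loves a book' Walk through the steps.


Split into words: every | old | house | loves | a | book = 6 words.

6


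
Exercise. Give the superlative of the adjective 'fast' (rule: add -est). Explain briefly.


Apply superlative formation (add -est): 'fast' -> 'fastest'.

fastest


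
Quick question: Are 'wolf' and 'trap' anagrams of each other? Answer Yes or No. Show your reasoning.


Sorted letters of 'wolf': 'flow'
Sorted letters of 'trap': 'aprt'
They do not match.

No


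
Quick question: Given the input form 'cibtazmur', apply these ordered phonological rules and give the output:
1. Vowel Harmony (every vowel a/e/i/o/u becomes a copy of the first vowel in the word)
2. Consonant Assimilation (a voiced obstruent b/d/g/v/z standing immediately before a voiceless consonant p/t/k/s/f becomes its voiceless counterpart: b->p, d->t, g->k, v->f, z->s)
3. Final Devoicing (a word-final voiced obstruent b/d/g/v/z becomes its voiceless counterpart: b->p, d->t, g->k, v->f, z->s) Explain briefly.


Starting form: 'cibtazmur'
Rule 1: Vowel Harmony: all vowels become 'i' (matching first vowel). 'cibtazmur' -> 'cibtizmir'
Rule 2: Consonant Assimilation: voiced obstruent before voiceless consonant becomes voiceless ('bt' -> 'pt'). 'cibtizmir' -> 'ciptizmir'
Rule 3: Final Devoicing: final consonant 'r' is not one of the voiced obstruents b/d/g/v/z. No change.
Final form: 'ciptizmir'

ciptizmir


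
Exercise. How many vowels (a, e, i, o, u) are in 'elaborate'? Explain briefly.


Vowels in 'elaborate': e, a, o, a, e = 5 vowels.

5


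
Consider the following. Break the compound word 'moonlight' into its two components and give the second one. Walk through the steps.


Split 'moonlight' into 'moon' + 'light'. The second part is 'light'.

light


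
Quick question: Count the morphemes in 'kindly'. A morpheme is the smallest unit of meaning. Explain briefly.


Decomposition: kind (root) + -ly (suffix) = 2 morpheme(s)

2 morphemes


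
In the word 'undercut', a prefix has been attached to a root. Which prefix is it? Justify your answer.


The word 'undercut' = 'under' (prefix) + 'cut' (root). The prefix is 'under'.

under


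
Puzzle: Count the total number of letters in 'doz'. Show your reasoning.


Spell out 'doz' and number each letter: d(1), o(2), z(3). Total: 3 letters.

3


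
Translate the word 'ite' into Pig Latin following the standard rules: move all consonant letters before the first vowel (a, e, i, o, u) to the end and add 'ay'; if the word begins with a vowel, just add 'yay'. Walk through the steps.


'ite' starts with a vowel, so add 'yay': 'iteyay'.

iteyay


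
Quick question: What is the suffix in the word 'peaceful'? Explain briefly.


The word 'peaceful' = 'peace' (root) + '-ful' (suffix). The suffix is '-ful'.

ful


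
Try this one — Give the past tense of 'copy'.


Apply rule: Change -y to -ied. 'copy' becomes 'copied'.

copied


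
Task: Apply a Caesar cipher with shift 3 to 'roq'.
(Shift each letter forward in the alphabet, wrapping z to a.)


Shift each letter by 3: r -> u, o -> r, q -> t. Result: 'urt'.

urt


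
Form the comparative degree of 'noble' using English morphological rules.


Apply comparative formation (ends in e: add -r): 'noble' -> 'nobler'.

nobler


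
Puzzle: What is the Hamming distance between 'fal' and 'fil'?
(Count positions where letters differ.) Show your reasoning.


Alignment:
Position 1: 'f' vs 'f' = match
Position 2: 'a' vs 'i' = DIFFER
Position 3: 'l' vs 'l' = match
Total differences: 1

1


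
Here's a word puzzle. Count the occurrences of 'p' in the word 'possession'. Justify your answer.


Letter 'p' in 'possession': found at position(s) 1 = 1 occurrence(s).

1


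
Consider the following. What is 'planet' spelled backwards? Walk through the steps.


Reverse 'planet' character by character: 'tenalp'.

tenalp


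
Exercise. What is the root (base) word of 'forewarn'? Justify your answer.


Remove prefix 'fore' from 'forewarn' to get root 'warn'.

warn


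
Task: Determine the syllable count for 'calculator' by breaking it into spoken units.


Break 'calculator' into syllables: cal-cu-la-tor -> cal | cu | la | tor = 4 syllables

4 syllables


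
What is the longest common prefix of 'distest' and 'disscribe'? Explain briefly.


Compare from the start: 3 characters match: 'dis'. Mismatch at position 4: 't' vs 's'.

dis


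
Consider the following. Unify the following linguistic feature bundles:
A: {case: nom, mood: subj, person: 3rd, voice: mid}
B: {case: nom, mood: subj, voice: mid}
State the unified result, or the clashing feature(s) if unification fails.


Compare features:
case: A=nom vs B=nom -> unified: nom
mood: A=subj vs B=subj -> unified: subj
person: A=3rd vs B=_ -> unified: 3rd
voice: A=mid vs B=mid -> unified: mid
No clashes found.

Unified: {case: nom, mood: subj, person: 3rd, voice: mid}


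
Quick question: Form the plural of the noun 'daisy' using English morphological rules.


Apply rule: Change -y to -ies (consonant + y). 'daisy' becomes 'daisies'.

daisies


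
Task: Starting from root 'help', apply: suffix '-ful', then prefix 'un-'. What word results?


Step 1: Add suffix '-ful' to 'help' = 'helpful'
Step 2: Add prefix 'un-' to 'helpful' = 'unhelpful'

unhelpful


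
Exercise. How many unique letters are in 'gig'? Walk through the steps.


Unique letters in 'gig': {g, i} = 2 distinct letters.

2


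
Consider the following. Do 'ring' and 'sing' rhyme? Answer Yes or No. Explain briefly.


Rime (stressed vowel + following sounds) of 'ring': -ing = /ɪŋ/
Rime of 'sing': -ing = /ɪŋ/
/ɪŋ/ and /ɪŋ/ are the same ending sound, so the words rhyme.

Yes


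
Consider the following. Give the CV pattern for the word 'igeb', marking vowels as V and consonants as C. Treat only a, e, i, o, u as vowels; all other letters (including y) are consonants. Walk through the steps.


Letter mapping: i = V, g = C, e = V, b = C.

VCVC


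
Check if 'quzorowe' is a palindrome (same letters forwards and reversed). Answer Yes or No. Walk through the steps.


Forward: 'quzorowe'
Reversed: 'eworozuq'
They differ.

No


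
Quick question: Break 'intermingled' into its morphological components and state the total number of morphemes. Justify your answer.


Step 1: Identify prefix: 'inter' (meaning: between)
Step 2: Identify root: 'mingle'
Step 3: Identify suffix(es): 'ed'
Decomposition: inter- (prefix: between) + mingle (root) + -ed (suffix: past)
Total morphemes: 3

3 morphemes (inter- (prefix: between) + mingle (root) + -ed (suffix: past))


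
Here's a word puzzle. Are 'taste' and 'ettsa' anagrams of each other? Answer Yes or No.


Sorted letters of 'taste': 'aestt'
Sorted letters of 'ettsa': 'aestt'
They match.

Yes


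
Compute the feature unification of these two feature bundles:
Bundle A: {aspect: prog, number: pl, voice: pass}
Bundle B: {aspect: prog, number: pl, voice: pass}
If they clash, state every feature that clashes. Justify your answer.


Compare features:
aspect: A=prog vs B=prog -> unified: prog
number: A=pl vs B=pl -> unified: pl
voice: A=pass vs B=pass -> unified: pass
No clashes found.

Unified: {aspect: prog, number: pl, voice: pass}


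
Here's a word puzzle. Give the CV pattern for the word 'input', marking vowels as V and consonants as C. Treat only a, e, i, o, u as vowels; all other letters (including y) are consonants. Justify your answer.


Letter mapping: i = V, n = C, p = C, u = V, t = C.

VCCVC


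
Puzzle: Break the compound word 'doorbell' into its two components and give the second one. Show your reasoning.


Split 'doorbell' into 'door' + 'bell'. The second part is 'bell'.

bell


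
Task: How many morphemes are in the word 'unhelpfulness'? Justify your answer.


Decomposition: un- (prefix) + help (root) + -ful (suffix) + -ness (suffix) = 4 morpheme(s)

4 morphemes


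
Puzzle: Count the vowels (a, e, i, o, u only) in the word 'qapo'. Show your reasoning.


Vowels in 'qapo': a, o = 2 vowels.

2


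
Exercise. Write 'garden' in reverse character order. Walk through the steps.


Reverse 'garden' character by character: 'nedrag'.

nedrag


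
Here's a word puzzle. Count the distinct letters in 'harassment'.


Unique letters in 'harassment': {a, e, h, m, n, r, s, t} = 8 distinct letters.

8


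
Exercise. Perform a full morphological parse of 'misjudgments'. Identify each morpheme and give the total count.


Step 1: Identify prefix: 'mis' (meaning: wrongly)
Step 2: Identify root: 'judge'
Step 3: Identify suffix(es): 'ment, s'
Decomposition: mis- (prefix: wrongly) + judge (root) + -ment (suffix: action/result) + -s (plural)
Total morphemes: 4

4 morphemes (mis- (prefix: wrongly) + judge (root) + -ment (suffix: action/result) + -s (plural))


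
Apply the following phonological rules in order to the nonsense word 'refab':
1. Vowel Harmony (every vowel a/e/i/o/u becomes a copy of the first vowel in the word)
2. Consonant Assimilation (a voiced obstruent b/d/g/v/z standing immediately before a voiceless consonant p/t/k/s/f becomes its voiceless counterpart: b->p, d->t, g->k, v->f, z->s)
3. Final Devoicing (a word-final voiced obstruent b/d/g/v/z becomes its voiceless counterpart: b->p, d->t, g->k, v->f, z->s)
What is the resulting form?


Starting form: 'refab'
Rule 1: Vowel Harmony: all vowels become 'e' (matching first vowel). 'refab' -> 'refeb'
Rule 2: Consonant Assimilation: no voiced obstruent (b/d/g/v/z) stands immediately before a voiceless consonant (p/t/k/s/f). No change.
Rule 3: Final Devoicing: word-final voiced obstruent 'b' becomes voiceless 'p'. 'refeb' -> 'refep'
Final form: 'refep'

refep


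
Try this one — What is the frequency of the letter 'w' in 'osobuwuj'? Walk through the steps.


Letter 'w' in 'osobuwuj': found at position(s) 6 = 1 occurrence(s).

1


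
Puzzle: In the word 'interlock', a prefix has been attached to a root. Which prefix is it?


The word 'interlock' = 'inter' (prefix) + 'lock' (root). The prefix is 'inter'.

inter


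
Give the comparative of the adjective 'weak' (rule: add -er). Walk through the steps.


Apply comparative formation (add -er): 'weak' -> 'weaker'.

weaker


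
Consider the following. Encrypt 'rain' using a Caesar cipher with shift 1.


Shift each letter by 1: r -> s, a -> b, i -> j, n -> o. Result: 'sbjo'.

sbjo


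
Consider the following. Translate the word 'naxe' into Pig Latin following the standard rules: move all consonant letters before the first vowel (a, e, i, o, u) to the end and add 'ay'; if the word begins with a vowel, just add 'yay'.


'naxe': move consonant cluster 'n' to end and add 'ay': 'axenay'.

axenay


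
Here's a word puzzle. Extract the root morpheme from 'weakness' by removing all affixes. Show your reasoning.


Remove suffix '-ness' from 'weakness' to get root 'weak'.

weak


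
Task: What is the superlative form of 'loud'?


Apply superlative formation (add -est): 'loud' -> 'loudest'.

loudest


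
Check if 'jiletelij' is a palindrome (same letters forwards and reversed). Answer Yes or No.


Forward: 'jiletelij'
Reversed: 'jiletelij'
They are identical.

Yes


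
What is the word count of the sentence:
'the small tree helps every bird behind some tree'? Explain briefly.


Split into words: the | small | tree | helps | every | bird | behind | some | tree = 9 words.

9


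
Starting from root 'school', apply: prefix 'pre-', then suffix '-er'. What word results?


Step 1: Add prefix 'pre-' to 'school' = 'preschool'
Step 2: Add suffix '-er' to 'preschool' = 'preschooler'

preschooler


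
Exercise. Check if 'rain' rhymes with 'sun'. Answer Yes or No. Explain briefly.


Rime (stressed vowel + following sounds) of 'rain': -ain = /eɪn/
Rime of 'sun': -un = /ʌn/
/eɪn/ and /ʌn/ are different ending sounds, so the words do not rhyme.

No


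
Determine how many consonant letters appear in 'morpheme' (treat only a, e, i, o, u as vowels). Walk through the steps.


Consonants in 'morpheme': m, r, p, h, m = 5 consonants.

5


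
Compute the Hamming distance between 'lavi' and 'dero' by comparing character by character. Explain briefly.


Alignment:
Position 1: 'l' vs 'd' = DIFFER
Position 2: 'a' vs 'e' = DIFFER
Position 3: 'v' vs 'r' = DIFFER
Position 4: 'i' vs 'o' = DIFFER
Total differences: 4

4


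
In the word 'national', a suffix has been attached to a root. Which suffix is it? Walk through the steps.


The word 'national' = 'nation' (root) + '-al' (suffix). The suffix is '-al'.

al


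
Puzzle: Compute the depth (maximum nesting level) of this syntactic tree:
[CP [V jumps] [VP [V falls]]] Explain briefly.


Count bracket nesting levels:
'[' at pos 0: depth = 1
'[' at pos 4: depth = 2
'[' at pos 14: depth = 2
'[' at pos 18: depth = 3
Maximum depth reached: 3

3


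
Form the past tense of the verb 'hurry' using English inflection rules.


Apply rule: Change -y to -ied. 'hurry' becomes 'hurried'.

hurried


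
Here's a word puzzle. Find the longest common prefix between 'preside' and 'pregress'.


Compare from the start: 3 characters match: 'pre'. Mismatch at position 4: 's' vs 'g'.

pre


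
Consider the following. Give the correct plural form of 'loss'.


Apply rule: Add -es (sibilant/fricative ending). 'loss' becomes 'losses'.

losses


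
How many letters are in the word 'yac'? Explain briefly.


Spell out 'yac' and number each letter: y(1), a(2), c(3). Total: 3 letters.

3


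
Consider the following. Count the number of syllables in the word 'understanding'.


Break 'understanding' into syllables: un-der-stand-ing -> un | der | stand | ing = 4 syllables

4 syllables


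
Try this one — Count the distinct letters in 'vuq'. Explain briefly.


Unique letters in 'vuq': {q, u, v} = 3 distinct letters.

3


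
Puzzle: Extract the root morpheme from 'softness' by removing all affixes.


Remove suffix '-ness' from 'softness' to get root 'soft'.

soft


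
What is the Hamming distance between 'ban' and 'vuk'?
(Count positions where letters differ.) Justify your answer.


Alignment:
Position 1: 'b' vs 'v' = DIFFER
Position 2: 'a' vs 'u' = DIFFER
Position 3: 'n' vs 'k' = DIFFER
Total differences: 3

3


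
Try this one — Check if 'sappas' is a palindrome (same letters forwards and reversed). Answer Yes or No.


Forward: 'sappas'
Reversed: 'sappas'
They are identical.

Yes


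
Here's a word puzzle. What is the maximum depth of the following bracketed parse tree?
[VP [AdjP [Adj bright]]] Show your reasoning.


Count bracket nesting levels:
'[' at pos 0: depth = 1
'[' at pos 4: depth = 2
'[' at pos 10: depth = 3
Maximum depth reached: 3

3


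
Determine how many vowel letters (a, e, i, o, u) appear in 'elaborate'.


Vowels in 'elaborate': e, a, o, a, e = 5 vowels.

5
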